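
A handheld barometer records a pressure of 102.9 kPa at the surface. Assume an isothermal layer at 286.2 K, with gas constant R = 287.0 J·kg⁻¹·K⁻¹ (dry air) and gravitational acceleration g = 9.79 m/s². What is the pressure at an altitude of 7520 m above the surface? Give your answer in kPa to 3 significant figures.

P ≈ 42.0 kPa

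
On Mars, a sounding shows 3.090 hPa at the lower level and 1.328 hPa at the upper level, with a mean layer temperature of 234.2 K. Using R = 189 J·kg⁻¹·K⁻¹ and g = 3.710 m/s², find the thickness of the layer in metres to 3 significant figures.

Δz ≈ 10100 m

Hypsometric equation: Δz = (R T̄/g) ln(P₁/P₂).
R T̄/g = 189 × 234.2 / 3.710 = 11931 m.
ln(3.090/1.328) = ln(2.3268) = 0.84449.
Δz = 11931 × 0.84449 = 10076 m.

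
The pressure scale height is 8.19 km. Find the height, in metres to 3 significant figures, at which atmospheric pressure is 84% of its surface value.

z ≈ 1430 m

Set P/P₀ = exp(−z/H) = 0.84, so z = −H ln(0.84).
−ln(0.84) = 0.17435; z = 8190.0 × 0.17435 = 1427.9 m.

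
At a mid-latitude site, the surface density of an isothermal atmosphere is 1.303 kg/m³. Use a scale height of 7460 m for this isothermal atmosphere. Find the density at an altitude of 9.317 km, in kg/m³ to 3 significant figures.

In an isothermal atmosphere, density decays like pressure: ρ = ρ₀ exp(−z/H).
z/H = 9317.0/7460.0 = 1.2489; exp(−1.2489) = 0.28682.
ρ = 1.303 × 0.28682 = 0.37373 kg/m³.

ρ ≈ 0.374 kg/m³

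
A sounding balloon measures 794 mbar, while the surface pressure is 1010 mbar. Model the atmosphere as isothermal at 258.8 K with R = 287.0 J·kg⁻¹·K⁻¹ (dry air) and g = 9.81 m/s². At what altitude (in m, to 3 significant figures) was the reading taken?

Scale height: H = RT/g = 287.0 × 258.8 / 9.81 = 7571.4 m.
Invert the barometric formula: z = H ln(P₀/P).
P₀/P = 1010/794 = 1.2720; ln(1.2720) = 0.24059.
z = 7571.4 × 0.24059 = 1821.6 m.

z ≈ 1820 m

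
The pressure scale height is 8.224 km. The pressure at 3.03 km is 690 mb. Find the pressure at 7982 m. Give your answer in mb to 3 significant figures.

Between two levels, P₂ = P₁ exp(−Δz/H) with Δz = z₂ − z₁.
Δz = 7982.0 − 3030.0 = 4952.0 m; Δz/H = 4952.0/8224.0 = 0.60214.
P₂ = 690 × exp(−0.60214) = 690 × 0.54764 = 377.87 mb.

P ≈ 378 mb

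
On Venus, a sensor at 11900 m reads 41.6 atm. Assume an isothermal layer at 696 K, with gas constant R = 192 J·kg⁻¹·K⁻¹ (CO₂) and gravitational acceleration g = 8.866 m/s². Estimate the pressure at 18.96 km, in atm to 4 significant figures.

Scale height: H = RT/g = 192 × 696 / 8.866 = 15072 m.
Between two levels, P₂ = P₁ exp(−Δz/H) with Δz = z₂ − z₁.
Δz = 18960 − 11900 = 7060.0 m; Δz/H = 7060.0/15072 = 0.46842.
P₂ = 41.6 × exp(−0.46842) = 41.6 × 0.62599 = 26.041 atm.

P ≈ 26.04 atm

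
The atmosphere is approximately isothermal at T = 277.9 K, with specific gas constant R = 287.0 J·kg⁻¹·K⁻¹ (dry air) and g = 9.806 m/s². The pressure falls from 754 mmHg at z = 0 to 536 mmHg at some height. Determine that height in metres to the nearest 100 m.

Scale height: H = RT/g = 287.0 × 277.9 / 9.806 = 8133.5 m.
Invert the barometric formula: z = H ln(P₀/P).
P₀/P = 754/536 = 1.4067; ln(1.4067) = 0.34125.
z = 8133.5 × 0.34125 = 2775.6 m.

z ≈ 2800 m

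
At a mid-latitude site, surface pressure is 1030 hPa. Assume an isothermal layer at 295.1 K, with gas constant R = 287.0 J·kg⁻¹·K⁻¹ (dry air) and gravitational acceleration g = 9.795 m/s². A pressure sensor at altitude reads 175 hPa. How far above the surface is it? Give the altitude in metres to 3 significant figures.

z ≈ 15300 m

Scale height: H = RT/g = 287.0 × 295.1 / 9.795 = 8646.6 m.
Invert the barometric formula: z = H ln(P₀/P).
P₀/P = 1030/175 = 5.8857; ln(5.8857) = 1.7725.
z = 8646.6 × 1.7725 = 15326 m.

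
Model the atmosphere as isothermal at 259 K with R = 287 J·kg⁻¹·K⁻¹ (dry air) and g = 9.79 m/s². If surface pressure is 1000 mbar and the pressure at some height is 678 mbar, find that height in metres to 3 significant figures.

z ≈ 2950 m

Scale height: H = RT/g = 287 × 259 / 9.79 = 7592.7 m.
Invert the barometric formula: z = H ln(P₀/P).
P₀/P = 1000/678 = 1.4749; ln(1.4749) = 0.38859.
z = 7592.7 × 0.38859 = 2950.4 m.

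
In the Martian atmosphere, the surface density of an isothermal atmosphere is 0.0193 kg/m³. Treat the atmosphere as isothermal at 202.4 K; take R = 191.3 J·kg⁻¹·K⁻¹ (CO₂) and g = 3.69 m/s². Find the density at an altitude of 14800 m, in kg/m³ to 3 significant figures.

ρ ≈ 0.00471 kg/m³

Scale height: H = RT/g = 191.3 × 202.4 / 3.69 = 10493 m.
In an isothermal atmosphere, density decays like pressure: ρ = ρ₀ exp(−z/H).
z/H = 14800/10493 = 1.4105; exp(−1.4105) = 0.24402.
ρ = 0.0193 × 0.24402 = 0.0047096 kg/m³.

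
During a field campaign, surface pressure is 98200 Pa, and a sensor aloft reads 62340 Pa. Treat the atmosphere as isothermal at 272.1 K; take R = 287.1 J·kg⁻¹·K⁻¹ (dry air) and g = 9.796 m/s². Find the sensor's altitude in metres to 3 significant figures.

z ≈ 3620 m

Scale height: H = RT/g = 287.1 × 272.1 / 9.796 = 7974.7 m.
Invert the barometric formula: z = H ln(P₀/P).
P₀/P = 98200/62340 = 1.5752; ln(1.5752) = 0.45438.
z = 7974.7 × 0.45438 = 3623.5 m.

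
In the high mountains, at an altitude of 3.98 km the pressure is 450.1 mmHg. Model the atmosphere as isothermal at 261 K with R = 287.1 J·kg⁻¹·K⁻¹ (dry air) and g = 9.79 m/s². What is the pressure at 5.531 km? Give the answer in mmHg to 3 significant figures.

Scale height: H = RT/g = 287.1 × 261 / 9.79 = 7654.0 m.
Between two levels, P₂ = P₁ exp(−Δz/H) with Δz = z₂ − z₁.
Δz = 5531.0 − 3980.0 = 1551.0 m; Δz/H = 1551.0/7654.0 = 0.20264.
P₂ = 450.1 × exp(−0.20264) = 450.1 × 0.81657 = 367.54 mmHg.

P ≈ 368 mmHg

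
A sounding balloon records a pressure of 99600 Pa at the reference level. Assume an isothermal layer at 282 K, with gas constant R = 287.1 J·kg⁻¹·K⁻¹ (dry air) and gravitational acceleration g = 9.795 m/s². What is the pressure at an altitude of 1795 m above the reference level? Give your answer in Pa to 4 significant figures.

Scale height: H = RT/g = 287.1 × 282 / 9.795 = 8265.7 m.
Barometric formula: P = P₀ exp(−z/H).
z/H = 1795.0/8265.7 = 0.21716; exp(−0.21716) = 0.80480.
P = 99600 × 0.80480 = 80158 Pa.

P ≈ 80160 Pa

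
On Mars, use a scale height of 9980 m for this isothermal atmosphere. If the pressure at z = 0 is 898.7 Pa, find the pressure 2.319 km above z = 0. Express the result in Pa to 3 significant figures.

P ≈ 712 Pa

Barometric formula: P = P₀ exp(−z/H).
z/H = 2319.0/9980.0 = 0.23236; exp(−0.23236) = 0.79266.
P = 898.7 × 0.79266 = 712.36 Pa.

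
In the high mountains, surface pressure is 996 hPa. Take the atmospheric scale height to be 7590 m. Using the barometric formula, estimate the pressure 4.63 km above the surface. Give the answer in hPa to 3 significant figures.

P ≈ 541 hPa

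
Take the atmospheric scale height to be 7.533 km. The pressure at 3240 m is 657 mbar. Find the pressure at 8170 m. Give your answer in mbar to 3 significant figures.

P ≈ 341 mbar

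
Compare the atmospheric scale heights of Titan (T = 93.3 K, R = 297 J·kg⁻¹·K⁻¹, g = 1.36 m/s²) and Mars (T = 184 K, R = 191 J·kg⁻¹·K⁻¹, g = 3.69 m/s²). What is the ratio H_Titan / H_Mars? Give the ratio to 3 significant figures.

H_Titan/H_Mars ≈ 2.14

H = RT/g for each body.
H_Titan = 297 × 93.3 / 1.36 = 20375 m.
H_Mars = 191 × 184 / 3.69 = 9524.1 m.
H_Titan/H_Mars = 20375/9524.1 = 2.1393.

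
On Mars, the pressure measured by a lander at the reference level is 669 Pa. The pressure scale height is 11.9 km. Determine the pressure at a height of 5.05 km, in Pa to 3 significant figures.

Barometric formula: P = P₀ exp(−z/H).
z/H = 5050.0/11900 = 0.42437; exp(−0.42437) = 0.65418.
P = 669 × 0.65418 = 437.65 Pa.

P ≈ 438 Pa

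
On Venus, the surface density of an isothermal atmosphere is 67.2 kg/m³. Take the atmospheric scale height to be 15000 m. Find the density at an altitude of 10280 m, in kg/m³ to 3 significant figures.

ρ ≈ 33.9 kg/m³

In an isothermal atmosphere, density decays like pressure: ρ = ρ₀ exp(−z/H).
z/H = 10280/15000 = 0.68533; exp(−0.68533) = 0.50392.
ρ = 67.2 × 0.50392 = 33.863 kg/m³.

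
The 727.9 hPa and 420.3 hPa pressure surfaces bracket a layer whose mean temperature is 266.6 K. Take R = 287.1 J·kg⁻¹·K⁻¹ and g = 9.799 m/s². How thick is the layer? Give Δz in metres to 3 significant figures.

Hypsometric equation: Δz = (R T̄/g) ln(P₁/P₂).
R T̄/g = 287.1 × 266.6 / 9.799 = 7811.1 m.
ln(727.9/420.3) = ln(1.7319) = 0.54922.
Δz = 7811.1 × 0.54922 = 4290.0 m.

Δz ≈ 4290 m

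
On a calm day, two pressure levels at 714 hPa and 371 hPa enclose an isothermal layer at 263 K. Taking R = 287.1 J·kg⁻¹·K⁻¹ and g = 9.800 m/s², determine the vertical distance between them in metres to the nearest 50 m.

Δz ≈ 5050 m

Hypsometric equation: Δz = (R T̄/g) ln(P₁/P₂).
R T̄/g = 287.1 × 263 / 9.800 = 7704.8 m.
ln(714/371) = ln(1.9245) = 0.65467.
Δz = 7704.8 × 0.65467 = 5044.1 m.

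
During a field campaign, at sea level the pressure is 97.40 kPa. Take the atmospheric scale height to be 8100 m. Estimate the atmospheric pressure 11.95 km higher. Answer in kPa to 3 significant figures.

P ≈ 22.3 kPa

Barometric formula: P = P₀ exp(−z/H).
z/H = 11950/8100.0 = 1.4753; exp(−1.4753) = 0.22871.
P = 97.40 × 0.22871 = 22.276 kPa.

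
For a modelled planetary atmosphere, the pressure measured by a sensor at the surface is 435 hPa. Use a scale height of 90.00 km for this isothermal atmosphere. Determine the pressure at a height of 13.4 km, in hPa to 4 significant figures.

P ≈ 374.8 hPa

Barometric formula: P = P₀ exp(−z/H).
z/H = 13400/90000 = 0.14889; exp(−0.14889) = 0.86166.
P = 435 × 0.86166 = 374.82 hPa.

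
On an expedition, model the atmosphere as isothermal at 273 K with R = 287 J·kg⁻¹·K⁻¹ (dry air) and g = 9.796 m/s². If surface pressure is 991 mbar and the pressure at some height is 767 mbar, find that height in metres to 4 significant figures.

Scale height: H = RT/g = 287 × 273 / 9.796 = 7998.3 m.
Invert the barometric formula: z = H ln(P₀/P).
P₀/P = 991/767 = 1.2920; ln(1.2920) = 0.25619.
z = 7998.3 × 0.25619 = 2049.1 m.

z ≈ 2049 m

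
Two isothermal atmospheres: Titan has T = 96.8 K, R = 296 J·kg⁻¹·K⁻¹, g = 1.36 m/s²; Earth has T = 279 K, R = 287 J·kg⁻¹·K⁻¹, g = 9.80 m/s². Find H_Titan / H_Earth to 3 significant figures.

H_Titan/H_Earth ≈ 2.58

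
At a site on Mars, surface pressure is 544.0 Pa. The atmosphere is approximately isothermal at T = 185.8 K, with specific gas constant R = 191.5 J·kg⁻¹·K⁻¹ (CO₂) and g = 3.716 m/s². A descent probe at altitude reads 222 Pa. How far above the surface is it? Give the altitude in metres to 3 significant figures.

z ≈ 8580 m

Scale height: H = RT/g = 191.5 × 185.8 / 3.716 = 9575.0 m.
Invert the barometric formula: z = H ln(P₀/P).
P₀/P = 544.0/222 = 2.4505; ln(2.4505) = 0.89629.
z = 9575.0 × 0.89629 = 8582.0 m.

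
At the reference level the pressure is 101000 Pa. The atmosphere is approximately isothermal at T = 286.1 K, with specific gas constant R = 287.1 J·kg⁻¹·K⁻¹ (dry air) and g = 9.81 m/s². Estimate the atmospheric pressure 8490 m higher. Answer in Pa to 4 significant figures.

Scale height: H = RT/g = 287.1 × 286.1 / 9.81 = 8373.0 m.
Barometric formula: P = P₀ exp(−z/H).
z/H = 8490.0/8373.0 = 1.0140; exp(−1.0140) = 0.36277.
P = 101000 × 0.36277 = 36640 Pa.

P ≈ 36640 Pa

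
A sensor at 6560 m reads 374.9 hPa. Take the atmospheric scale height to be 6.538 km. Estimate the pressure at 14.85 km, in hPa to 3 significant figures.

Between two levels, P₂ = P₁ exp(−Δz/H) with Δz = z₂ − z₁.
Δz = 14850 − 6560.0 = 8290.0 m; Δz/H = 8290.0/6538.0 = 1.2680.
P₂ = 374.9 × exp(−1.2680) = 374.9 × 0.28139 = 105.49 hPa.

P ≈ 105 hPa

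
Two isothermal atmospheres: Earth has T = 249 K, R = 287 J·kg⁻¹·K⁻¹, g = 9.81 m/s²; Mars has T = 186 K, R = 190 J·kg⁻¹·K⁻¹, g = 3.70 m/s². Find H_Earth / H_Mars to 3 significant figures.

H_Earth/H_Mars ≈ 0.763

H = RT/g for each body.
H_Earth = 287 × 249 / 9.81 = 7284.7 m.
H_Mars = 190 × 186 / 3.70 = 9551.4 m.
H_Earth/H_Mars = 7284.7/9551.4 = 0.76268.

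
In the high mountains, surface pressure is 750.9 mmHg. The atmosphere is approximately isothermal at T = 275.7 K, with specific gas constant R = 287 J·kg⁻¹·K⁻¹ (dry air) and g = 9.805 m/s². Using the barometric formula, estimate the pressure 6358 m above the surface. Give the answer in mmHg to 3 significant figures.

P ≈ 342 mmHg

Scale height: H = RT/g = 287 × 275.7 / 9.805 = 8070.0 m.
Barometric formula: P = P₀ exp(−z/H).
z/H = 6358.0/8070.0 = 0.78786; exp(−0.78786) = 0.45482.
P = 750.9 × 0.45482 = 341.52 mmHg.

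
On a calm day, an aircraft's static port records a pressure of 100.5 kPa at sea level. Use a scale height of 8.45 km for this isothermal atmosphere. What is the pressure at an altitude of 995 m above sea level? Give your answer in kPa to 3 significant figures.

P ≈ 89.3 kPa

Barometric formula: P = P₀ exp(−z/H).
z/H = 995.00/8450.0 = 0.11775; exp(−0.11775) = 0.88892.
P = 100.5 × 0.88892 = 89.336 kPa.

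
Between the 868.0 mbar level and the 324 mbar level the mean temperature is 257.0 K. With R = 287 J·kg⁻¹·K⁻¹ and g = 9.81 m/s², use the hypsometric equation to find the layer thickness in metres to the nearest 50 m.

Δz ≈ 7400 m

Hypsometric equation: Δz = (R T̄/g) ln(P₁/P₂).
R T̄/g = 287 × 257.0 / 9.81 = 7518.8 m.
ln(868.0/324) = ln(2.6790) = 0.98544.
Δz = 7518.8 × 0.98544 = 7409.3 m.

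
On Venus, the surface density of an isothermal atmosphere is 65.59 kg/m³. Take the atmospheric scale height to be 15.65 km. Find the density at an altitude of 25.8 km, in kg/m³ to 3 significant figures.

ρ ≈ 12.6 kg/m³

In an isothermal atmosphere, density decays like pressure: ρ = ρ₀ exp(−z/H).
z/H = 25800/15650 = 1.6486; exp(−1.6486) = 0.19232.
ρ = 65.59 × 0.19232 = 12.614 kg/m³.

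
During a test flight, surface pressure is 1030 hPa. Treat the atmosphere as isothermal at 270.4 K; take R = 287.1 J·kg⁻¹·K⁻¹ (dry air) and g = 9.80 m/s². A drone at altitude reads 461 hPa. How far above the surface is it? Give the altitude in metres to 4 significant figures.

z ≈ 6368 m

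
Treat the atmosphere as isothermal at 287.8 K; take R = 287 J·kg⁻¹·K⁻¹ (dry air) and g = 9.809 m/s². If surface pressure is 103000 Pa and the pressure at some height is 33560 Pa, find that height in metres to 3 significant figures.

z ≈ 9440 m

Scale height: H = RT/g = 287 × 287.8 / 9.809 = 8420.7 m.
Invert the barometric formula: z = H ln(P₀/P).
P₀/P = 103000/33560 = 3.0691; ln(3.0691) = 1.1214.
z = 8420.7 × 1.1214 = 9443.0 m.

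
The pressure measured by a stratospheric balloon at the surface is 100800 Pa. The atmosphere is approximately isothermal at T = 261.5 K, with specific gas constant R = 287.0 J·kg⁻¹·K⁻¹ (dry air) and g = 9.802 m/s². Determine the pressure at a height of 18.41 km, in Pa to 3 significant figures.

Scale height: H = RT/g = 287.0 × 261.5 / 9.802 = 7656.7 m.
Barometric formula: P = P₀ exp(−z/H).
z/H = 18410/7656.7 = 2.4044; exp(−2.4044) = 0.090320.
P = 100800 × 0.090320 = 9104.3 Pa.

P ≈ 9100 Pa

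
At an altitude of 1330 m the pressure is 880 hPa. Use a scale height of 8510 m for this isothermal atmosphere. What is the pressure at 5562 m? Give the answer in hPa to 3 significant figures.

Between two levels, P₂ = P₁ exp(−Δz/H) with Δz = z₂ − z₁.
Δz = 5562.0 − 1330.0 = 4232.0 m; Δz/H = 4232.0/8510.0 = 0.49730.
P₂ = 880 × exp(−0.49730) = 880 × 0.60817 = 535.19 hPa.

P ≈ 535 hPa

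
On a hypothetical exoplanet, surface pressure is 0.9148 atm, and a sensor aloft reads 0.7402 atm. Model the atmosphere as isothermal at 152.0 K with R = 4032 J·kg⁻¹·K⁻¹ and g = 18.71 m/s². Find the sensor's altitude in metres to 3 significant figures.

Scale height: H = RT/g = 4032 × 152.0 / 18.71 = 32756 m.
Invert the barometric formula: z = H ln(P₀/P).
P₀/P = 0.9148/0.7402 = 1.2359; ln(1.2359) = 0.21180.
z = 32756 × 0.21180 = 6937.7 m.

z ≈ 6940 m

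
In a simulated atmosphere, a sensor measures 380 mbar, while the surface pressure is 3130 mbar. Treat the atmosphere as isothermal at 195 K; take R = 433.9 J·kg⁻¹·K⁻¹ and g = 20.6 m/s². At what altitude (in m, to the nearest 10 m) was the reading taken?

z ≈ 8660 m

Scale height: H = RT/g = 433.9 × 195 / 20.6 = 4107.3 m.
Invert the barometric formula: z = H ln(P₀/P).
P₀/P = 3130/380 = 8.2368; ln(8.2368) = 2.1086.
z = 4107.3 × 2.1086 = 8660.7 m.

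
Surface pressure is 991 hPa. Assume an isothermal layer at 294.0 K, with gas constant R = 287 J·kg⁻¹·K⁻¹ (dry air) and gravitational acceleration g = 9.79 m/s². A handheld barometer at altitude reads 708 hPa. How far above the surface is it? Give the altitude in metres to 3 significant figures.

z ≈ 2900 m

Scale height: H = RT/g = 287 × 294.0 / 9.79 = 8618.8 m.
Invert the barometric formula: z = H ln(P₀/P).
P₀/P = 991/708 = 1.3997; ln(1.3997) = 0.33626.
z = 8618.8 × 0.33626 = 2898.2 m.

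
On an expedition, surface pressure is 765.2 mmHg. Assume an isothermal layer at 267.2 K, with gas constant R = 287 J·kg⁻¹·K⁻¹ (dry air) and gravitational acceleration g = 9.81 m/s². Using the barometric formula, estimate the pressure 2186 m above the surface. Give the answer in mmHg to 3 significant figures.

Scale height: H = RT/g = 287 × 267.2 / 9.81 = 7817.2 m.
Barometric formula: P = P₀ exp(−z/H).
z/H = 2186.0/7817.2 = 0.27964; exp(−0.27964) = 0.75606.
P = 765.2 × 0.75606 = 578.54 mmHg.

P ≈ 579 mmHg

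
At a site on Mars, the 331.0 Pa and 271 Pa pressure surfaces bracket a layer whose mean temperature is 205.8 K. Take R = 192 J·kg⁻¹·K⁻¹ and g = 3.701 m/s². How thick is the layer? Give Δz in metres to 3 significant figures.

Δz ≈ 2140 m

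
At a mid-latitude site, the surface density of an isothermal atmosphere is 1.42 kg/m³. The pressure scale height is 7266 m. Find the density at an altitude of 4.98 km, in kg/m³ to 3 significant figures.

ρ ≈ 0.716 kg/m³

In an isothermal atmosphere, density decays like pressure: ρ = ρ₀ exp(−z/H).
z/H = 4980.0/7266.0 = 0.68538; exp(−0.68538) = 0.50390.
ρ = 1.42 × 0.50390 = 0.71554 kg/m³.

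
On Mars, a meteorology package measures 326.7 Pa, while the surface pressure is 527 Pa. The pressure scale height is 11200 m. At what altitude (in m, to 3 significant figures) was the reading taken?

Invert the barometric formula: z = H ln(P₀/P).
P₀/P = 527/326.7 = 1.6131; ln(1.6131) = 0.47816.
z = 11200 × 0.47816 = 5355.4 m.

z ≈ 5360 m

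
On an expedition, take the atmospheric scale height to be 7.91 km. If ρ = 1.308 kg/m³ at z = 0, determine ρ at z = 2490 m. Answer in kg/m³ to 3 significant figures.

In an isothermal atmosphere, density decays like pressure: ρ = ρ₀ exp(−z/H).
z/H = 2490.0/7910.0 = 0.31479; exp(−0.31479) = 0.72994.
ρ = 1.308 × 0.72994 = 0.95476 kg/m³.

ρ ≈ 0.955 kg/m³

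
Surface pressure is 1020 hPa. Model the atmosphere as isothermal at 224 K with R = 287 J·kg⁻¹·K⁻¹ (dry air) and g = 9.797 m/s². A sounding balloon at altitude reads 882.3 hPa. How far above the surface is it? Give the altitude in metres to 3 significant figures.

z ≈ 952 m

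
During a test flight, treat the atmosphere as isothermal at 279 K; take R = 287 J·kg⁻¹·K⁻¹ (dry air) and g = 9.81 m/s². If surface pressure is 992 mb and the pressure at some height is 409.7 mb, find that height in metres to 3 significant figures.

z ≈ 7220 m

Scale height: H = RT/g = 287 × 279 / 9.81 = 8162.4 m.
Invert the barometric formula: z = H ln(P₀/P).
P₀/P = 992/409.7 = 2.4213; ln(2.4213) = 0.88430.
z = 8162.4 × 0.88430 = 7218.0 m.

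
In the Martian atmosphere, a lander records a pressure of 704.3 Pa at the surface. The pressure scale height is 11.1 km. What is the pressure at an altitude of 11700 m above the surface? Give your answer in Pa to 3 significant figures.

Barometric formula: P = P₀ exp(−z/H).
z/H = 11700/11100 = 1.0541; exp(−1.0541) = 0.34851.
P = 704.3 × 0.34851 = 245.46 Pa.

P ≈ 245 Pa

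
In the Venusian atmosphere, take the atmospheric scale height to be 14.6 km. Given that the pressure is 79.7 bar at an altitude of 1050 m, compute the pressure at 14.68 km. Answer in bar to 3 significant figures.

Between two levels, P₂ = P₁ exp(−Δz/H) with Δz = z₂ − z₁.
Δz = 14680 − 1050.0 = 13630 m; Δz/H = 13630/14600 = 0.93356.
P₂ = 79.7 × exp(−0.93356) = 79.7 × 0.39315 = 31.334 bar.

P ≈ 31.3 bar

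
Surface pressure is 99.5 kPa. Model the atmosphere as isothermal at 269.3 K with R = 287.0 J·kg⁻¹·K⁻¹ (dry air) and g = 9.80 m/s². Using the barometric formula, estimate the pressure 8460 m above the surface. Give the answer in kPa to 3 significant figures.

P ≈ 34.0 kPa

Scale height: H = RT/g = 287.0 × 269.3 / 9.80 = 7886.6 m.
Barometric formula: P = P₀ exp(−z/H).
z/H = 8460.0/7886.6 = 1.0727; exp(−1.0727) = 0.34208.
P = 99.5 × 0.34208 = 34.037 kPa.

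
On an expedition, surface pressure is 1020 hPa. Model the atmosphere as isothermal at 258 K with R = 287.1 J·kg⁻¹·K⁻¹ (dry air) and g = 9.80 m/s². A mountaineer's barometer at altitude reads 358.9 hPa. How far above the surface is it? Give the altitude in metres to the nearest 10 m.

Scale height: H = RT/g = 287.1 × 258 / 9.80 = 7558.3 m.
Invert the barometric formula: z = H ln(P₀/P).
P₀/P = 1020/358.9 = 2.8420; ln(2.8420) = 1.0445.
z = 7558.3 × 1.0445 = 7894.6 m.

z ≈ 7890 m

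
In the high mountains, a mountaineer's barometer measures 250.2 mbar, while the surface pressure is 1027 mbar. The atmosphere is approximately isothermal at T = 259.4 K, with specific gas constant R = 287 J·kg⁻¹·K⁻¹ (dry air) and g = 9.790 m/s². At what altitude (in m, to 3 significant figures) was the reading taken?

Scale height: H = RT/g = 287 × 259.4 / 9.790 = 7604.5 m.
Invert the barometric formula: z = H ln(P₀/P).
P₀/P = 1027/250.2 = 4.1047; ln(4.1047) = 1.4121.
z = 7604.5 × 1.4121 = 10738 m.

z ≈ 10700 m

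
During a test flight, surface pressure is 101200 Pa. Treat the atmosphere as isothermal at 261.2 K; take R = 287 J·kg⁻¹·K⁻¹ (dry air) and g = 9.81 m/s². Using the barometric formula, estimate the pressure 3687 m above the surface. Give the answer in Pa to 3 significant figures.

Scale height: H = RT/g = 287 × 261.2 / 9.81 = 7641.6 m.
Barometric formula: P = P₀ exp(−z/H).
z/H = 3687.0/7641.6 = 0.48249; exp(−0.48249) = 0.61724.
P = 101200 × 0.61724 = 62465 Pa.

P ≈ 62500 Pa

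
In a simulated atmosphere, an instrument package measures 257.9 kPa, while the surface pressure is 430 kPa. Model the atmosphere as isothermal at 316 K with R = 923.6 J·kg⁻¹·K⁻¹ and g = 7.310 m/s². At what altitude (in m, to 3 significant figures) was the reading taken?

z ≈ 20400 m

Scale height: H = RT/g = 923.6 × 316 / 7.310 = 39926 m.
Invert the barometric formula: z = H ln(P₀/P).
P₀/P = 430/257.9 = 1.6673; ln(1.6673) = 0.51121.
z = 39926 × 0.51121 = 20411 m.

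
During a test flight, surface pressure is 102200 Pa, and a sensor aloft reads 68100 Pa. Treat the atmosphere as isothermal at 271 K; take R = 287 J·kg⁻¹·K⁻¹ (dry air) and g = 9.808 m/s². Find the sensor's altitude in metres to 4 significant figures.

Scale height: H = RT/g = 287 × 271 / 9.808 = 7930.0 m.
Invert the barometric formula: z = H ln(P₀/P).
P₀/P = 102200/68100 = 1.5007; ln(1.5007) = 0.40593.
z = 7930.0 × 0.40593 = 3219.0 m.

z ≈ 3219 m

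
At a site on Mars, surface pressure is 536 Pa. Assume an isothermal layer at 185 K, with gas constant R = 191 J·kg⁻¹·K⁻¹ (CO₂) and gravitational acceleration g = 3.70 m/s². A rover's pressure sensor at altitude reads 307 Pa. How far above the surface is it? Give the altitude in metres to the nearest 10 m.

z ≈ 5320 m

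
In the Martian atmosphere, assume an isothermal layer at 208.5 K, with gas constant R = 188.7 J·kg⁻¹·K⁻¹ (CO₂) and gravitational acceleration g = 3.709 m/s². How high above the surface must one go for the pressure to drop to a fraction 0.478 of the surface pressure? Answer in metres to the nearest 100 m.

z ≈ 7800 m

Scale height: H = RT/g = 188.7 × 208.5 / 3.709 = 10608 m.
Set P/P₀ = exp(−z/H) = 0.478, so z = −H ln(0.478).
−ln(0.478) = 0.73814; z = 10608 × 0.73814 = 7830.2 m.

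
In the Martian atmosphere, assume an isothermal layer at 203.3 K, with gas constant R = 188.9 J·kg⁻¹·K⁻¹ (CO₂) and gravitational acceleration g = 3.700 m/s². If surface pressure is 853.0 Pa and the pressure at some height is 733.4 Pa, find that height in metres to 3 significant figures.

z ≈ 1570 m

Scale height: H = RT/g = 188.9 × 203.3 / 3.700 = 10379 m.
Invert the barometric formula: z = H ln(P₀/P).
P₀/P = 853.0/733.4 = 1.1631; ln(1.1631) = 0.15109.
z = 10379 × 0.15109 = 1568.2 m.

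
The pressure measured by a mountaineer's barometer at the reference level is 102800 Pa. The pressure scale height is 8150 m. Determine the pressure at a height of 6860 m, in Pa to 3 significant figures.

Barometric formula: P = P₀ exp(−z/H).
z/H = 6860.0/8150.0 = 0.84172; exp(−0.84172) = 0.43097.
P = 102800 × 0.43097 = 44304 Pa.

P ≈ 44300 Pa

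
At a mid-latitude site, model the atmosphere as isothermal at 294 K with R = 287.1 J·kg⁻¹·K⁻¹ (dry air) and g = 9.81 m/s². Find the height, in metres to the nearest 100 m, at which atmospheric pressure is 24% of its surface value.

z ≈ 12300 m

Scale height: H = RT/g = 287.1 × 294 / 9.81 = 8604.2 m.
Set P/P₀ = exp(−z/H) = 0.24, so z = −H ln(0.24).
−ln(0.24) = 1.4271; z = 8604.2 × 1.4271 = 12279 m.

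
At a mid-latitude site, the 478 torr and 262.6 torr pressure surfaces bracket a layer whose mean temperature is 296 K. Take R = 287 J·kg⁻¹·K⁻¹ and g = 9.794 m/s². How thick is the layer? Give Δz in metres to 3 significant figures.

Hypsometric equation: Δz = (R T̄/g) ln(P₁/P₂).
R T̄/g = 287 × 296 / 9.794 = 8673.9 m.
ln(478/262.6) = ln(1.8203) = 0.59900.
Δz = 8673.9 × 0.59900 = 5195.7 m.

Δz ≈ 5200 m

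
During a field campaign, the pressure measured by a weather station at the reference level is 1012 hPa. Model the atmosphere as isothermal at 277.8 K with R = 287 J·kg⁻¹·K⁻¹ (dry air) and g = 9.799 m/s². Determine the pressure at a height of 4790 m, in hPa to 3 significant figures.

Scale height: H = RT/g = 287 × 277.8 / 9.799 = 8136.4 m.
Barometric formula: P = P₀ exp(−z/H).
z/H = 4790.0/8136.4 = 0.58871; exp(−0.58871) = 0.55504.
P = 1012 × 0.55504 = 561.70 hPa.

P ≈ 562 hPa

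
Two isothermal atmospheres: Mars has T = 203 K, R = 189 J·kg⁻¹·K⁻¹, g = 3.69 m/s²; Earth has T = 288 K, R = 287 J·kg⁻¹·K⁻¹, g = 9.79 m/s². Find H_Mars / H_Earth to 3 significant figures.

H = RT/g for each body.
H_Mars = 189 × 203 / 3.69 = 10398 m.
H_Earth = 287 × 288 / 9.79 = 8442.9 m.
H_Mars/H_Earth = 10398/8442.9 = 1.2316.

H_Mars/H_Earth ≈ 1.23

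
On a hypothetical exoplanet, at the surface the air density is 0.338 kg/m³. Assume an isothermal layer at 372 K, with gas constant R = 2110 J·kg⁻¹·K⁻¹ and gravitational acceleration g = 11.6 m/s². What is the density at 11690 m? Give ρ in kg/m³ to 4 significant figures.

Scale height: H = RT/g = 2110 × 372 / 11.6 = 67666 m.
In an isothermal atmosphere, density decays like pressure: ρ = ρ₀ exp(−z/H).
z/H = 11690/67666 = 0.17276; exp(−0.17276) = 0.84134.
ρ = 0.338 × 0.84134 = 0.28437 kg/m³.

ρ ≈ 0.2844 kg/m³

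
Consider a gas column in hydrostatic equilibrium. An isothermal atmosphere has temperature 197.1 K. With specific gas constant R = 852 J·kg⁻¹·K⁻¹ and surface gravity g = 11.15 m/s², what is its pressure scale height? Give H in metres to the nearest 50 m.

H ≈ 15050 m

The scale height of an isothermal atmosphere is H = RT/g.
H = 852 × 197.1 / 11.15 = 167930/11.15 = 15061 m.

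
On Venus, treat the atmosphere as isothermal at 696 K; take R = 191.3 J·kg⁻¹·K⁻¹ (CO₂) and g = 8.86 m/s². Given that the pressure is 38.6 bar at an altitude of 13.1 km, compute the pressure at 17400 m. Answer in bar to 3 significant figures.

P ≈ 29.0 bar

Scale height: H = RT/g = 191.3 × 696 / 8.86 = 15028 m.
Between two levels, P₂ = P₁ exp(−Δz/H) with Δz = z₂ − z₁.
Δz = 17400 − 13100 = 4300.0 m; Δz/H = 4300.0/15028 = 0.28613.
P₂ = 38.6 × exp(−0.28613) = 38.6 × 0.75116 = 28.995 bar.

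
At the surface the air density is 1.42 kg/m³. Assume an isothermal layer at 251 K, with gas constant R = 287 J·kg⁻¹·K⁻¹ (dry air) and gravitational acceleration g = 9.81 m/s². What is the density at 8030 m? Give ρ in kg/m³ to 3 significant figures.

ρ ≈ 0.476 kg/m³

Scale height: H = RT/g = 287 × 251 / 9.81 = 7343.2 m.
In an isothermal atmosphere, density decays like pressure: ρ = ρ₀ exp(−z/H).
z/H = 8030.0/7343.2 = 1.0935; exp(−1.0935) = 0.33504.
ρ = 1.42 × 0.33504 = 0.47576 kg/m³.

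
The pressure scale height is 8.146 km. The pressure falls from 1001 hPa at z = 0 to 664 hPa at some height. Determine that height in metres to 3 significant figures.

z ≈ 3340 m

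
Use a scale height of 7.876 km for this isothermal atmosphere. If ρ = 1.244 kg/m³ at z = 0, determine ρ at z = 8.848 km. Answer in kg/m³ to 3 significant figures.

ρ ≈ 0.405 kg/m³

In an isothermal atmosphere, density decays like pressure: ρ = ρ₀ exp(−z/H).
z/H = 8848.0/7876.0 = 1.1234; exp(−1.1234) = 0.32517.
ρ = 1.244 × 0.32517 = 0.40451 kg/m³.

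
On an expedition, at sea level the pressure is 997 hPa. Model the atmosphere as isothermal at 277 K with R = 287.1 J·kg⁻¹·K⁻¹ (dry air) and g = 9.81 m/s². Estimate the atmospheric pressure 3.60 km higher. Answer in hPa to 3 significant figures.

P ≈ 639 hPa

Scale height: H = RT/g = 287.1 × 277 / 9.81 = 8106.7 m.
Barometric formula: P = P₀ exp(−z/H).
z/H = 3600.0/8106.7 = 0.44408; exp(−0.44408) = 0.64141.
P = 997 × 0.64141 = 639.49 hPa.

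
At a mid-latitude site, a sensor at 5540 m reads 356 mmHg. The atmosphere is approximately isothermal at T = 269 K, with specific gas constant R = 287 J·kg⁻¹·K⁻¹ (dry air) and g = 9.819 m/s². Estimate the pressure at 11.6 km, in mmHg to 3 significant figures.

P ≈ 165 mmHg

Scale height: H = RT/g = 287 × 269 / 9.819 = 7862.6 m.
Between two levels, P₂ = P₁ exp(−Δz/H) with Δz = z₂ − z₁.
Δz = 11600 − 5540.0 = 6060.0 m; Δz/H = 6060.0/7862.6 = 0.77074.
P₂ = 356 × exp(−0.77074) = 356 × 0.46267 = 164.71 mmHg.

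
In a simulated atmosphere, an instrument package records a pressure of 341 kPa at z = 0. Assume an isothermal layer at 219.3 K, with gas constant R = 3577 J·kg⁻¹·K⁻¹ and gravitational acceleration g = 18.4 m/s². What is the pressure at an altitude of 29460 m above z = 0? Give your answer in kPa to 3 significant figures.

P ≈ 171 kPa

Scale height: H = RT/g = 3577 × 219.3 / 18.4 = 42632 m.
Barometric formula: P = P₀ exp(−z/H).
z/H = 29460/42632 = 0.69103; exp(−0.69103) = 0.50106.
P = 341 × 0.50106 = 170.86 kPa.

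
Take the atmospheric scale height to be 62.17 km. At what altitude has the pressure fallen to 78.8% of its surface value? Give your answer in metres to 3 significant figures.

Set P/P₀ = exp(−z/H) = 0.788, so z = −H ln(0.788).
−ln(0.788) = 0.23826; z = 62170 × 0.23826 = 14813 m.

z ≈ 14800 m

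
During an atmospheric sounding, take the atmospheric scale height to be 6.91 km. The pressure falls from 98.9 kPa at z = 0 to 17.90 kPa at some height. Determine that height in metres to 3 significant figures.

z ≈ 11800 m

Invert the barometric formula: z = H ln(P₀/P).
P₀/P = 98.9/17.90 = 5.5251; ln(5.5251) = 1.7093.
z = 6910.0 × 1.7093 = 11811 m.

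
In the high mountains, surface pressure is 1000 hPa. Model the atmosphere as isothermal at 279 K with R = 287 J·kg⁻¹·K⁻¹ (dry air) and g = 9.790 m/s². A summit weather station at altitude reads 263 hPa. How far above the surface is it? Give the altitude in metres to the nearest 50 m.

z ≈ 10900 m

Scale height: H = RT/g = 287 × 279 / 9.790 = 8179.1 m.
Invert the barometric formula: z = H ln(P₀/P).
P₀/P = 1000/263 = 3.8023; ln(3.8023) = 1.3356.
z = 8179.1 × 1.3356 = 10924 m.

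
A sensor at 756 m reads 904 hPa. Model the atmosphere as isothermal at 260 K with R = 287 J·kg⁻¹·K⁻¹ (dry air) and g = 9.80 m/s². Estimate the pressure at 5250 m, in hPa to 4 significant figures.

Scale height: H = RT/g = 287 × 260 / 9.80 = 7614.3 m.
Between two levels, P₂ = P₁ exp(−Δz/H) with Δz = z₂ − z₁.
Δz = 5250.0 − 756.00 = 4494.0 m; Δz/H = 4494.0/7614.3 = 0.59021.
P₂ = 904 × exp(−0.59021) = 904 × 0.55421 = 501.01 hPa.

P ≈ 501.0 hPa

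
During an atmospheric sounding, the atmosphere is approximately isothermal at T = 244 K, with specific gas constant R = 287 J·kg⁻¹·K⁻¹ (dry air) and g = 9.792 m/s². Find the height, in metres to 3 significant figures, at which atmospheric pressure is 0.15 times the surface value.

z ≈ 13600 m

Scale height: H = RT/g = 287 × 244 / 9.792 = 7151.6 m.
Set P/P₀ = exp(−z/H) = 0.15, so z = −H ln(0.15).
−ln(0.15) = 1.8971; z = 7151.6 × 1.8971 = 13567 m.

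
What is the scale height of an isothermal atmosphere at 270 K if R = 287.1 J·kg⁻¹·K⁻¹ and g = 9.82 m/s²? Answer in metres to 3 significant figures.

H ≈ 7890 m

The scale height of an isothermal atmosphere is H = RT/g.
H = 287.1 × 270 / 9.82 = 77517/9.82 = 7893.8 m.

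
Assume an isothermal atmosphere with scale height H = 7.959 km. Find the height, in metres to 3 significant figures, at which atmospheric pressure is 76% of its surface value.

Set P/P₀ = exp(−z/H) = 0.76, so z = −H ln(0.76).
−ln(0.76) = 0.27444; z = 7959.0 × 0.27444 = 2184.3 m.

z ≈ 2180 m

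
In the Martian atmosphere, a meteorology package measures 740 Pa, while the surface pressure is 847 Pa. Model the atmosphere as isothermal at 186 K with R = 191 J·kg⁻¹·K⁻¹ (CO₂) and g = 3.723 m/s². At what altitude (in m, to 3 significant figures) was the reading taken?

Scale height: H = RT/g = 191 × 186 / 3.723 = 9542.3 m.
Invert the barometric formula: z = H ln(P₀/P).
P₀/P = 847/740 = 1.1446; ln(1.1446) = 0.13506.
z = 9542.3 × 0.13506 = 1288.8 m.

z ≈ 1290 m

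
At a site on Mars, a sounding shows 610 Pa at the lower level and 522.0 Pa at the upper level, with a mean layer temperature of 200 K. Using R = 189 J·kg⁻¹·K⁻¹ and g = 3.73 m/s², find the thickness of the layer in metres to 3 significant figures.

Δz ≈ 1580 m

Hypsometric equation: Δz = (R T̄/g) ln(P₁/P₂).
R T̄/g = 189 × 200 / 3.73 = 10134 m.
ln(610/522.0) = ln(1.1686) = 0.15581.
Δz = 10134 × 0.15581 = 1579.0 m.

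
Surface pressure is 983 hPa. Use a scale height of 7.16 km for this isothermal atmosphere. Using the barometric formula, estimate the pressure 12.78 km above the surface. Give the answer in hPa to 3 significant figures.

P ≈ 165 hPa

Barometric formula: P = P₀ exp(−z/H).
z/H = 12780/7160.0 = 1.7849; exp(−1.7849) = 0.16781.
P = 983 × 0.16781 = 164.96 hPa.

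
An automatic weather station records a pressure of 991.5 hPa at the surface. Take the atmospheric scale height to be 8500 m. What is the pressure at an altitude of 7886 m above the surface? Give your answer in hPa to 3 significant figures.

Barometric formula: P = P₀ exp(−z/H).
z/H = 7886.0/8500.0 = 0.92776; exp(−0.92776) = 0.39544.
P = 991.5 × 0.39544 = 392.08 hPa.

P ≈ 392 hPa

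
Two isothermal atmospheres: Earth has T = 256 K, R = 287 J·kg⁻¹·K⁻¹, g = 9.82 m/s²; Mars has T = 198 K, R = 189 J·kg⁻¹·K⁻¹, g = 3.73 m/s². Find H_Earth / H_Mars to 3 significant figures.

H_Earth/H_Mars ≈ 0.746

H = RT/g for each body.
H_Earth = 287 × 256 / 9.82 = 7481.9 m.
H_Mars = 189 × 198 / 3.73 = 10033 m.
H_Earth/H_Mars = 7481.9/10033 = 0.74573.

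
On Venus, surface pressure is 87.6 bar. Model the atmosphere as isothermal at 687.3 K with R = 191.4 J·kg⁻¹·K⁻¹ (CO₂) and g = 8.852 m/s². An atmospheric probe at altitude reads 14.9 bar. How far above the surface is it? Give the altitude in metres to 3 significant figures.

z ≈ 26300 m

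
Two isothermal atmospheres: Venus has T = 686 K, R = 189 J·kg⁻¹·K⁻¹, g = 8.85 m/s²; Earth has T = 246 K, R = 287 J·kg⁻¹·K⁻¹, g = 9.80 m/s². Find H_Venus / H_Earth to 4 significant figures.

H_Venus/H_Earth ≈ 2.034

H = RT/g for each body.
H_Venus = 189 × 686 / 8.85 = 14650 m.
H_Earth = 287 × 246 / 9.80 = 7204.3 m.
H_Venus/H_Earth = 14650/7204.3 = 2.0335.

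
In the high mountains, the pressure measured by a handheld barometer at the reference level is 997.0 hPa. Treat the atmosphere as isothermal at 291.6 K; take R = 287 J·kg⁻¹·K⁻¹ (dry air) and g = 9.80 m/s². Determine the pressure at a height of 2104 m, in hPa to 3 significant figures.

P ≈ 779 hPa

Scale height: H = RT/g = 287 × 291.6 / 9.80 = 8539.7 m.
Barometric formula: P = P₀ exp(−z/H).
z/H = 2104.0/8539.7 = 0.24638; exp(−0.24638) = 0.78163.
P = 997.0 × 0.78163 = 779.29 hPa.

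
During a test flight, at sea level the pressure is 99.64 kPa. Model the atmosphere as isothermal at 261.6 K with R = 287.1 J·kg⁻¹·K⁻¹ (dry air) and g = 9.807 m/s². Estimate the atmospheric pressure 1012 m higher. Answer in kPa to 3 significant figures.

P ≈ 87.3 kPa

Scale height: H = RT/g = 287.1 × 261.6 / 9.807 = 7658.3 m.
Barometric formula: P = P₀ exp(−z/H).
z/H = 1012.0/7658.3 = 0.13214; exp(−0.13214) = 0.87622.
P = 99.64 × 0.87622 = 87.307 kPa.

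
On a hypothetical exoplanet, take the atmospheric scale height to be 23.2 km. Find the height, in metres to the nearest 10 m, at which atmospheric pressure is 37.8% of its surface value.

z ≈ 22570 m

Set P/P₀ = exp(−z/H) = 0.378, so z = −H ln(0.378).
−ln(0.378) = 0.97286; z = 23200 × 0.97286 = 22570 m.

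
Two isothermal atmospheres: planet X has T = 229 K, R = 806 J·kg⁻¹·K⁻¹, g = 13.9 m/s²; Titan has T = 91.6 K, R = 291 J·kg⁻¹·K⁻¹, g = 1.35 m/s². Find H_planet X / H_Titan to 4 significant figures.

H = RT/g for each body.
H_planet X = 806 × 229 / 13.9 = 13279 m.
H_Titan = 291 × 91.6 / 1.35 = 19745 m.
H_planet X/H_Titan = 13279/19745 = 0.67252.

H_planet X/H_Titan ≈ 0.6725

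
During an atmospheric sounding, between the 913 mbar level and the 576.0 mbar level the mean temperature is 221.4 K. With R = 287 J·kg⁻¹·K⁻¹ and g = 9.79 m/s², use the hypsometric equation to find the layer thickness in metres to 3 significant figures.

Hypsometric equation: Δz = (R T̄/g) ln(P₁/P₂).
R T̄/g = 287 × 221.4 / 9.79 = 6490.5 m.
ln(913/576.0) = ln(1.5851) = 0.46065.
Δz = 6490.5 × 0.46065 = 2989.8 m.

Δz ≈ 2990 m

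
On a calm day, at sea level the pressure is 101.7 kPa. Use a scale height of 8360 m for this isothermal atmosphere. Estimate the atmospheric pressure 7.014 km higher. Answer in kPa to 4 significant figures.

Barometric formula: P = P₀ exp(−z/H).
z/H = 7014.0/8360.0 = 0.83900; exp(−0.83900) = 0.43214.
P = 101.7 × 0.43214 = 43.949 kPa.

P ≈ 43.95 kPa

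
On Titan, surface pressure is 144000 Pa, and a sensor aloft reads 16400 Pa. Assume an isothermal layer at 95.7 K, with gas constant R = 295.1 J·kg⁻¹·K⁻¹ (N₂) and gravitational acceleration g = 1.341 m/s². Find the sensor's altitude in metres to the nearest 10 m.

z ≈ 45750 m

Scale height: H = RT/g = 295.1 × 95.7 / 1.341 = 21060 m.
Invert the barometric formula: z = H ln(P₀/P).
P₀/P = 144000/16400 = 8.7805; ln(8.7805) = 2.1725.
z = 21060 × 2.1725 = 45753 m.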